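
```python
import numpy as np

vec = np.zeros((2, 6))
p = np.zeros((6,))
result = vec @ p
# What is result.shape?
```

(2,)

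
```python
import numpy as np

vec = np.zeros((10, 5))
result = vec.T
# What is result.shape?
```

(5, 10)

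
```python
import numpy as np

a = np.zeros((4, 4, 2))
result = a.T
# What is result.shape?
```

(2, 4, 4)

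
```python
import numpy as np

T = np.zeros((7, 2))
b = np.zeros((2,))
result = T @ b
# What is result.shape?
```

(7,)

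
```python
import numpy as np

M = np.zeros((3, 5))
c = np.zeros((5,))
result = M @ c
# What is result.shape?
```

(3,)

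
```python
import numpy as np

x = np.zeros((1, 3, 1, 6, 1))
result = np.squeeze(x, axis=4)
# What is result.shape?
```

(1, 3, 1, 6)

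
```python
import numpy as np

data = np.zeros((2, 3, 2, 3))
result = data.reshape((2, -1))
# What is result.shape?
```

(2, 18)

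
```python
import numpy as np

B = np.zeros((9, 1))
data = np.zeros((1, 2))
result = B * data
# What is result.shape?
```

(9, 2)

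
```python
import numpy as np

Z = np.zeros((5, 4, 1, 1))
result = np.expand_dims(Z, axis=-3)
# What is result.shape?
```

(5, 4, 1, 1, 1)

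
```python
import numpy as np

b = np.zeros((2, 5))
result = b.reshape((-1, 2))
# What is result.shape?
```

(5, 2)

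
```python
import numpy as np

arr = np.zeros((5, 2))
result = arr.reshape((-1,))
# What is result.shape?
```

(10,)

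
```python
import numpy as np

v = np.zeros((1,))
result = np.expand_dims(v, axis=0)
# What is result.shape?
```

(1, 1)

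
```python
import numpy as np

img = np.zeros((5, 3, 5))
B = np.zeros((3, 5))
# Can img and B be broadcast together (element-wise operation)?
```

Yes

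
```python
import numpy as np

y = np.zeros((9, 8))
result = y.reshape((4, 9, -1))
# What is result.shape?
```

(4, 9, 2)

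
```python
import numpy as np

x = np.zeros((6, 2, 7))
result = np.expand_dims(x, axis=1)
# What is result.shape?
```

(6, 1, 2, 7)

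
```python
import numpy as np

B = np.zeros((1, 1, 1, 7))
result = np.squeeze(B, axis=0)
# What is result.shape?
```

(1, 1, 7)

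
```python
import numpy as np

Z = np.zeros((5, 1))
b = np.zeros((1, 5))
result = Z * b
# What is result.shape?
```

(5, 5)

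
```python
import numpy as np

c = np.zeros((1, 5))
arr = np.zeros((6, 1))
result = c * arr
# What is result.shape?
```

(6, 5)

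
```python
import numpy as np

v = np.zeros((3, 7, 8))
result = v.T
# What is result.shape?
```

(8, 7, 3)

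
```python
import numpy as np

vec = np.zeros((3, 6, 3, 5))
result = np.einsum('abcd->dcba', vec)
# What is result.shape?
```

(5, 3, 6, 3)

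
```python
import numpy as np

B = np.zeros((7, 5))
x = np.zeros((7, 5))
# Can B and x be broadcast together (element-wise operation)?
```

Yes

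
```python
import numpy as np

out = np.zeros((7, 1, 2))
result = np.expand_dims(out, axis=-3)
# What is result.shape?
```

(7, 1, 1, 2)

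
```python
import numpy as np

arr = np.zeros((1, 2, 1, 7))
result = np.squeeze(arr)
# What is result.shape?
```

(2, 7)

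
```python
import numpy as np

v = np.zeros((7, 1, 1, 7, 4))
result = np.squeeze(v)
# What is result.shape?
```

(7, 7, 4)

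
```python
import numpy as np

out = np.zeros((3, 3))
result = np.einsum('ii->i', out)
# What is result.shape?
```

(3,)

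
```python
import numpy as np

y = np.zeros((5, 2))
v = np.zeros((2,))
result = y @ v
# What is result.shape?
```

(5,)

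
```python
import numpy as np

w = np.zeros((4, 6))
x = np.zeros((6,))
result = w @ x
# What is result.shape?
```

(4,)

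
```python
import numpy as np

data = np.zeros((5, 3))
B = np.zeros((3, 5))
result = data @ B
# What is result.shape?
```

(5, 5)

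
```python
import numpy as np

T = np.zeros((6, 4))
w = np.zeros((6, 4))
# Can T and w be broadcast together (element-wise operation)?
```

Yes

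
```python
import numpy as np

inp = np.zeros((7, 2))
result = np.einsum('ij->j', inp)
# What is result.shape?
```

(2,)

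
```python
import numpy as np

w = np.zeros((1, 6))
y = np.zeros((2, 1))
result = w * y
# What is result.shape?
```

(2, 6)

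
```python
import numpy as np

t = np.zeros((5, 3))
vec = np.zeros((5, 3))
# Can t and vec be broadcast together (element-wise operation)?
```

Yes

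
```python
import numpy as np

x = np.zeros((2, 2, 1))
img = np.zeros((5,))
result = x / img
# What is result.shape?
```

(2, 2, 5)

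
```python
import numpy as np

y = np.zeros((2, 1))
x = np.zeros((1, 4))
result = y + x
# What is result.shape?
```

(2, 4)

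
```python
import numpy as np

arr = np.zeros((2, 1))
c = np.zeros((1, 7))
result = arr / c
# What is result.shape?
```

(2, 7)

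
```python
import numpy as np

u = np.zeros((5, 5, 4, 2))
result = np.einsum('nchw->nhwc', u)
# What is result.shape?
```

(5, 4, 2, 5)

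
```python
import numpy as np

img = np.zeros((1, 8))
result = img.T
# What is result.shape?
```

(8, 1)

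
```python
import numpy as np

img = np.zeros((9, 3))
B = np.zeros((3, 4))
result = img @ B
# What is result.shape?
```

(9, 4)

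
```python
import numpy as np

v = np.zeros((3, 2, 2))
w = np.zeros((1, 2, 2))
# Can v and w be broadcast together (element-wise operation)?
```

Yes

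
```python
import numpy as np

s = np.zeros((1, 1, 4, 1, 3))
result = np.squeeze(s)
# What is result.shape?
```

(4, 3)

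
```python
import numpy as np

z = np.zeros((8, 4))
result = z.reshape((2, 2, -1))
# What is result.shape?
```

(2, 2, 8)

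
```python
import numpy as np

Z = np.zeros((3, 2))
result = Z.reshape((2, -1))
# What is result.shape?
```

(2, 3)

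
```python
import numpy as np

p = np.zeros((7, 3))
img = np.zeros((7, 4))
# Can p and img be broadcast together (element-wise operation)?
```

No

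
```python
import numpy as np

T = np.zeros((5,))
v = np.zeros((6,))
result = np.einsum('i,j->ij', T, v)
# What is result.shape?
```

(5, 6)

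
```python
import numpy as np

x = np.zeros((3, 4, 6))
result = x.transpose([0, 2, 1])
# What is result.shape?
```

(3, 6, 4)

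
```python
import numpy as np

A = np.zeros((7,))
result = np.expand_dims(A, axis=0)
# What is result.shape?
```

(1, 7)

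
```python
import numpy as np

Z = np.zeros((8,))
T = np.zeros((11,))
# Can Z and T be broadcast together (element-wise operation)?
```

No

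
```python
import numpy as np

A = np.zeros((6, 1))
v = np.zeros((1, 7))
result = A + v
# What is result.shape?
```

(6, 7)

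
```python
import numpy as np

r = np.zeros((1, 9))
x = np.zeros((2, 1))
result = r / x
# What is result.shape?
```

(2, 9)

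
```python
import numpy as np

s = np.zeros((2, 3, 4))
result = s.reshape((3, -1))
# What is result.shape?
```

(3, 8)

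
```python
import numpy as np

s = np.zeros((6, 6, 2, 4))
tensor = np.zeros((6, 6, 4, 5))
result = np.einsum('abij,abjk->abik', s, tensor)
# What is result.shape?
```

(6, 6, 2, 5)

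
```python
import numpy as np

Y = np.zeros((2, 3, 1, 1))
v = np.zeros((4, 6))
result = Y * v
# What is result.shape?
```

(2, 3, 4, 6)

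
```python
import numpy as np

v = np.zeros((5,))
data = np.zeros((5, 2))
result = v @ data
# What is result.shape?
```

(2,)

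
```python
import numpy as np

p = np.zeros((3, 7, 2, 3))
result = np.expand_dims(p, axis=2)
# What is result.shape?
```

(3, 7, 1, 2, 3)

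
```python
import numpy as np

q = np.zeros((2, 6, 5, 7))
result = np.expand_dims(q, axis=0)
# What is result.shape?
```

(1, 2, 6, 5, 7)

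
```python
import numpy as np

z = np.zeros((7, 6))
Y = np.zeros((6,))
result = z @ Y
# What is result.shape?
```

(7,)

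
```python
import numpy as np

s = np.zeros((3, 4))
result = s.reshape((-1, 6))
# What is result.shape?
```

(2, 6)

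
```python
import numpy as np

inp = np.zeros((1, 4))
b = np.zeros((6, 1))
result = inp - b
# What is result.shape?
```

(6, 4)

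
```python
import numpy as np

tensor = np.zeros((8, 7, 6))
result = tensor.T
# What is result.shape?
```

(6, 7, 8)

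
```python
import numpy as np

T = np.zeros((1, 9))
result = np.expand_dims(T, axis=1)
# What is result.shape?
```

(1, 1, 9)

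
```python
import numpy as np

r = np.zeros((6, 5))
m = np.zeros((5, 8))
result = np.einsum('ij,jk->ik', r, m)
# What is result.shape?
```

(6, 8)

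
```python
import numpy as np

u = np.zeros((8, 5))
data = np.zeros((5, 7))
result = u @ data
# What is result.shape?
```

(8, 7)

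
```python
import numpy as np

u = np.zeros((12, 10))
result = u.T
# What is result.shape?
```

(10, 12)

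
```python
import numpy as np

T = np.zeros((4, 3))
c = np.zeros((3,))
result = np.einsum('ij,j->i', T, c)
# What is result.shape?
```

(4,)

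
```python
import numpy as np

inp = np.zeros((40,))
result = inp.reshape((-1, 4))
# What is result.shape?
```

(10, 4)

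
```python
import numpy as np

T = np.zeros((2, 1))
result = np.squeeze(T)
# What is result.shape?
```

(2,)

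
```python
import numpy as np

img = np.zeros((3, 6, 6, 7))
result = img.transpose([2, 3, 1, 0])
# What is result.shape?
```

(6, 7, 6, 3)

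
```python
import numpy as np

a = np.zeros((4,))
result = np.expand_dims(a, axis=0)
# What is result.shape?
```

(1, 4)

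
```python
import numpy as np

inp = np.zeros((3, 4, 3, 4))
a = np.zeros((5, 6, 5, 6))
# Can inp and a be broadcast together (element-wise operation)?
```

No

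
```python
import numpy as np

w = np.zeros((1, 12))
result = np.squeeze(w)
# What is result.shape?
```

(12,)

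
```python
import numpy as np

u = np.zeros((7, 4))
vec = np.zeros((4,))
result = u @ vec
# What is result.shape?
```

(7,)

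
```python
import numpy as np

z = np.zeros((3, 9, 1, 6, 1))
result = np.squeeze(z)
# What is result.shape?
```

(3, 9, 6)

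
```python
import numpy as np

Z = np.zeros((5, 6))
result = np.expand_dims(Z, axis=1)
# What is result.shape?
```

(5, 1, 6)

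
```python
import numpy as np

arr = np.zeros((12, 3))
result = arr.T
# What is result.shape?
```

(3, 12)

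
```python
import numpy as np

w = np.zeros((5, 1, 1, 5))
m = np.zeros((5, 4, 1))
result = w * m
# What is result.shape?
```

(5, 5, 4, 5)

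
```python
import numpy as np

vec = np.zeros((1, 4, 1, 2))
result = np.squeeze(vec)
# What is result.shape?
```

(4, 2)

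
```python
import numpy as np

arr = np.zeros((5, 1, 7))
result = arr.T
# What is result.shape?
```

(7, 1, 5)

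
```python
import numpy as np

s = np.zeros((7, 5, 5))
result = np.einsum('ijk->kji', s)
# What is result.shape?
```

(5, 5, 7)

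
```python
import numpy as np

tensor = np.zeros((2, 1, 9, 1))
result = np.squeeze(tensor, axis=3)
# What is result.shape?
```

(2, 1, 9)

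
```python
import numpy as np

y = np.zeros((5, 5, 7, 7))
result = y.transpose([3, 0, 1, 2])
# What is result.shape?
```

(7, 5, 5, 7)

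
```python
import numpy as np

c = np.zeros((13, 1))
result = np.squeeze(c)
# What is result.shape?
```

(13,)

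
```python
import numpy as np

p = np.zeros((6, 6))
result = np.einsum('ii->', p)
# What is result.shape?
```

()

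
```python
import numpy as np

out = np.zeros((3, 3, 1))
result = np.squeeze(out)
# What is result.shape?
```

(3, 3)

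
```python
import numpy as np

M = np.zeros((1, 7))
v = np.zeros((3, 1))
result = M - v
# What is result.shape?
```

(3, 7)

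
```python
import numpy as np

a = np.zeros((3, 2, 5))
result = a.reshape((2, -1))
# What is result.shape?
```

(2, 15)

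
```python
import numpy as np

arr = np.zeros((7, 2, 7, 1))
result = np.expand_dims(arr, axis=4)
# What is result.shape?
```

(7, 2, 7, 1, 1)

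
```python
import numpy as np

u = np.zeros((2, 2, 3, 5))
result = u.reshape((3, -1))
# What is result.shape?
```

(3, 20)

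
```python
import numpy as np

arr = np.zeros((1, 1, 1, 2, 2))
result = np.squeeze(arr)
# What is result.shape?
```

(2, 2)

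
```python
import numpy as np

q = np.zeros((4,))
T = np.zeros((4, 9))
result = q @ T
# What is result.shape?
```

(9,)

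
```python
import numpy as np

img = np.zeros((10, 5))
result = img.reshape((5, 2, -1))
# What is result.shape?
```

(5, 2, 5)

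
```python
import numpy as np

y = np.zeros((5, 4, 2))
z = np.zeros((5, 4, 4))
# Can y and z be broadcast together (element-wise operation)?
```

No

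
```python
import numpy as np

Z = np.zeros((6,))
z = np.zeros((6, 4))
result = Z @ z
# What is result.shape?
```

(4,)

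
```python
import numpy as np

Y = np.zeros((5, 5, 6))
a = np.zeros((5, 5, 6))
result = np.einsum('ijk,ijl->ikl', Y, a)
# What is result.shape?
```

(5, 6, 6)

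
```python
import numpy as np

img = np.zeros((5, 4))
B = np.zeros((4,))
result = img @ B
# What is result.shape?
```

(5,)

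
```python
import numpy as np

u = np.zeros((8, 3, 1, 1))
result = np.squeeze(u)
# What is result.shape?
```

(8, 3)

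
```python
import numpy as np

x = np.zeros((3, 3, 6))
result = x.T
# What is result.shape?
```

(6, 3, 3)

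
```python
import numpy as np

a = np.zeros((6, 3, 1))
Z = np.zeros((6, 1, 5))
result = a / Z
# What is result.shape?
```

(6, 3, 5)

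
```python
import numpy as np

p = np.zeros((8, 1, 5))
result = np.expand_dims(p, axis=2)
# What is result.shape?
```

(8, 1, 1, 5)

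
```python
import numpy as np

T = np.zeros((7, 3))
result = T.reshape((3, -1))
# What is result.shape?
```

(3, 7)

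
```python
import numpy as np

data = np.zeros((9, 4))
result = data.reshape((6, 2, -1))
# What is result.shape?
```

(6, 2, 3)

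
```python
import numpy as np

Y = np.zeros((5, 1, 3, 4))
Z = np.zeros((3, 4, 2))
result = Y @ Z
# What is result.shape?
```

(5, 3, 3, 2)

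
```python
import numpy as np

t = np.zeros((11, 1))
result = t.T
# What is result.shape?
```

(1, 11)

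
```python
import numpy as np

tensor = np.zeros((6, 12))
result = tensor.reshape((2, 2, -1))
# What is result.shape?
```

(2, 2, 18)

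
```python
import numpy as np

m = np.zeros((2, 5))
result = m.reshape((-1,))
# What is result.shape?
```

(10,)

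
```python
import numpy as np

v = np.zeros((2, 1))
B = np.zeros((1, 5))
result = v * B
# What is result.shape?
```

(2, 5)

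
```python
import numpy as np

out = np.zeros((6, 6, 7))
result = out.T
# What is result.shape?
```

(7, 6, 6)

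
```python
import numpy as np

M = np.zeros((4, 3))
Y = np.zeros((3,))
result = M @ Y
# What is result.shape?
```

(4,)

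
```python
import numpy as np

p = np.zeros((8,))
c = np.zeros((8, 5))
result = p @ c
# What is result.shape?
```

(5,)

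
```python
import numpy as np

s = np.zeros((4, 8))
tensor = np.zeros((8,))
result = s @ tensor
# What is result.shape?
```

(4,)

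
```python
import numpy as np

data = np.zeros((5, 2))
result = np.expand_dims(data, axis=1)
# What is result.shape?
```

(5, 1, 2)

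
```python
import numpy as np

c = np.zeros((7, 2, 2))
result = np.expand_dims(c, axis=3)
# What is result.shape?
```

(7, 2, 2, 1)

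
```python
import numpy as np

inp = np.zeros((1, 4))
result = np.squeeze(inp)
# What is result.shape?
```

(4,)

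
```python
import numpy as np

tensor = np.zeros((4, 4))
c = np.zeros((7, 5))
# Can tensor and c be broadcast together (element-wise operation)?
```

No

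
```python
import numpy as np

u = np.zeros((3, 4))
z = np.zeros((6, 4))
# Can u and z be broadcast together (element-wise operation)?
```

No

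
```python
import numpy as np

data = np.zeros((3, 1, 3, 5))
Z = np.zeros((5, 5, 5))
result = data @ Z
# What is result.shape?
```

(3, 5, 3, 5)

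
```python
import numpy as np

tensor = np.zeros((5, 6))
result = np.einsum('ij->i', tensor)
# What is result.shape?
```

(5,)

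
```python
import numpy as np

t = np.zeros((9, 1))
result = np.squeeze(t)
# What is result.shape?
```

(9,)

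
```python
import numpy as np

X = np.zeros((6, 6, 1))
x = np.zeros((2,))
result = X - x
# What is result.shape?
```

(6, 6, 2)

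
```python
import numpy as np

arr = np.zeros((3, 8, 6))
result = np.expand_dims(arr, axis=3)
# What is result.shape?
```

(3, 8, 6, 1)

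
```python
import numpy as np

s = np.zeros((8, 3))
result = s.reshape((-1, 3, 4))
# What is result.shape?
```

(2, 3, 4)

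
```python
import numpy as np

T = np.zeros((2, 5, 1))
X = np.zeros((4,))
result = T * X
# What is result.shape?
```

(2, 5, 4)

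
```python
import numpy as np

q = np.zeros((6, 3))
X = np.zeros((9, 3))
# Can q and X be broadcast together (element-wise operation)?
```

No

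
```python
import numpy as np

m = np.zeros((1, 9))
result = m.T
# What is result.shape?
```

(9, 1)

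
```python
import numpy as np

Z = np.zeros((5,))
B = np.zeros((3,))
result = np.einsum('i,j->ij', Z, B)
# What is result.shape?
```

(5, 3)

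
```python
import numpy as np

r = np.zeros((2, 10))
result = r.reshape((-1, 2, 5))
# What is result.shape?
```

(2, 2, 5)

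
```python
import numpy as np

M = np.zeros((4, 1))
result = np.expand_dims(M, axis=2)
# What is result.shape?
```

(4, 1, 1)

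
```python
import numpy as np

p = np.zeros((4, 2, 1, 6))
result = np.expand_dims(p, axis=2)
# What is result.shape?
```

(4, 2, 1, 1, 6)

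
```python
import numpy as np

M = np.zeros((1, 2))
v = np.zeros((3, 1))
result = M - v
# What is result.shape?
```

(3, 2)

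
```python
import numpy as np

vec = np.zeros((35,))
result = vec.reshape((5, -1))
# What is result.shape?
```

(5, 7)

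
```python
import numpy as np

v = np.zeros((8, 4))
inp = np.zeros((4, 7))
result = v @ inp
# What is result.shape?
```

(8, 7)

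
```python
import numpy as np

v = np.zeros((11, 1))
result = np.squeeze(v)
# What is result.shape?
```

(11,)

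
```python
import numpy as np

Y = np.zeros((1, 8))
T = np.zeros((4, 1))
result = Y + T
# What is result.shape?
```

(4, 8)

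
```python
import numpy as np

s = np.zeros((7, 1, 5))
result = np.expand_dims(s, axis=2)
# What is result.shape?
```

(7, 1, 1, 5)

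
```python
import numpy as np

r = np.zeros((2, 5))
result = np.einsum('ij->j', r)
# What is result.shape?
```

(5,)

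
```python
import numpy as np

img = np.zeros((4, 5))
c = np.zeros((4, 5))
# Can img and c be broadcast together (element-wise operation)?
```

Yes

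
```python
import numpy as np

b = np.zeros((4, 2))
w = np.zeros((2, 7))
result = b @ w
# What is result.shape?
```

(4, 7)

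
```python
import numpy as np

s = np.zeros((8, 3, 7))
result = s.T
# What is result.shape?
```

(7, 3, 8)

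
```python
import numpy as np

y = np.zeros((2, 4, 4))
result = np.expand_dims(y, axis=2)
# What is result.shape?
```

(2, 4, 1, 4)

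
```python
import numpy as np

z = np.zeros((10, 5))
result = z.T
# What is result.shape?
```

(5, 10)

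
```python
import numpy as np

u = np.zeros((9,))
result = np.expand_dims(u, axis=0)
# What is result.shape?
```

(1, 9)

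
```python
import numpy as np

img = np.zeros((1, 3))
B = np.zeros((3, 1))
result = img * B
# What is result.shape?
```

(3, 3)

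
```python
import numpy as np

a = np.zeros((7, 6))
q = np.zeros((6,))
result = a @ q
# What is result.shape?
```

(7,)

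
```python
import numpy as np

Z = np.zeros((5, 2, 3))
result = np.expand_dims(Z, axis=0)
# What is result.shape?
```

(1, 5, 2, 3)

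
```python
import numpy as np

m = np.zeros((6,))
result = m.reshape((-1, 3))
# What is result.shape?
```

(2, 3)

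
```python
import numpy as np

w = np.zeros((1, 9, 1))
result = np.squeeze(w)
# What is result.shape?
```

(9,)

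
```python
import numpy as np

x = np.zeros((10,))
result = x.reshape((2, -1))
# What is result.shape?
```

(2, 5)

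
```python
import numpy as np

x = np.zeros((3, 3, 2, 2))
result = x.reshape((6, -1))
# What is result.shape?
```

(6, 6)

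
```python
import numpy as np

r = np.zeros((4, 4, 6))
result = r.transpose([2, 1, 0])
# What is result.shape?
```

(6, 4, 4)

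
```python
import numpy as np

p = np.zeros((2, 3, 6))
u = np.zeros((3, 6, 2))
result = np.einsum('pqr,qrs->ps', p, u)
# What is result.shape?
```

(2, 2)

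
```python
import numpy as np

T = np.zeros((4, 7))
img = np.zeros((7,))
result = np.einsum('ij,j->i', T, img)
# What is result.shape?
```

(4,)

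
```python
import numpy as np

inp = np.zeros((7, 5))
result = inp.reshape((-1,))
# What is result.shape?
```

(35,)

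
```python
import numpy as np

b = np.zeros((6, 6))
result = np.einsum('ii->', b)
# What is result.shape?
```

()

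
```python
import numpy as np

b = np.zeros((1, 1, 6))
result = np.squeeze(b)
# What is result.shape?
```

(6,)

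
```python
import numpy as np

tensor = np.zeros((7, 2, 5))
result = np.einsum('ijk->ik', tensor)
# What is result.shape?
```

(7, 5)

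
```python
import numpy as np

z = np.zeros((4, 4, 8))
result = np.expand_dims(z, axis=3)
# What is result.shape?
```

(4, 4, 8, 1)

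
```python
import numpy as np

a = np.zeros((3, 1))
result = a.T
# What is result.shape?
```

(1, 3)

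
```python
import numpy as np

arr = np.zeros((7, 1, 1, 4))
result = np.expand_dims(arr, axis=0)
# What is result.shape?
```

(1, 7, 1, 1, 4)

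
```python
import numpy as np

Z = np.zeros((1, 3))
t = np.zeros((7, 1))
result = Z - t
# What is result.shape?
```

(7, 3)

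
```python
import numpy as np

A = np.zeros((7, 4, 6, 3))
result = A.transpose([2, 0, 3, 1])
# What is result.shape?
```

(6, 7, 3, 4)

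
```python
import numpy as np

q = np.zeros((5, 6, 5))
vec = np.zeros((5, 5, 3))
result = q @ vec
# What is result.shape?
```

(5, 6, 3)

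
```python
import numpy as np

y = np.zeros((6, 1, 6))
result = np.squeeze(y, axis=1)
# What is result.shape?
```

(6, 6)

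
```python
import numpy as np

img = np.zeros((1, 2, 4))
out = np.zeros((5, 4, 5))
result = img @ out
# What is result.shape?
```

(5, 2, 5)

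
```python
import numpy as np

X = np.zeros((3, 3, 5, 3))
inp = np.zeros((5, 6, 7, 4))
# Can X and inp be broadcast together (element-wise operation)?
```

No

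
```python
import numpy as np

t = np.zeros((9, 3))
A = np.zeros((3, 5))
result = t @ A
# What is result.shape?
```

(9, 5)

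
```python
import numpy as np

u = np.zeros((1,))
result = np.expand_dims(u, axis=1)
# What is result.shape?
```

(1, 1)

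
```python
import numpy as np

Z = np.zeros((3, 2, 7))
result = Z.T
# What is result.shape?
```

(7, 2, 3)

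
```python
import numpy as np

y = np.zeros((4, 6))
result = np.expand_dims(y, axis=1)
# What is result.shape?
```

(4, 1, 6)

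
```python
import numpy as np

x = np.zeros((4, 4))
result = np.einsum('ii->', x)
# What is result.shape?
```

()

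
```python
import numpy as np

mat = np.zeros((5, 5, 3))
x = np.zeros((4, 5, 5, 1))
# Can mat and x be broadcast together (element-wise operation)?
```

Yes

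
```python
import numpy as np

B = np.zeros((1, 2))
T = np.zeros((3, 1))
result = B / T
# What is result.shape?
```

(3, 2)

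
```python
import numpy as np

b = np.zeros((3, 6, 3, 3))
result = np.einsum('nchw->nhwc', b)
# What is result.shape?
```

(3, 3, 3, 6)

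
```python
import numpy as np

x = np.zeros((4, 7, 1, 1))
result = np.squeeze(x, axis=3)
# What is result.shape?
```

(4, 7, 1)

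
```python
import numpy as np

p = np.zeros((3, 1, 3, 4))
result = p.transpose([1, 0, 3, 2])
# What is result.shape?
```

(1, 3, 4, 3)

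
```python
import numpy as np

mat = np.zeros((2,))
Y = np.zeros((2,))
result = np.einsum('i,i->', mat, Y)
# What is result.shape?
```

()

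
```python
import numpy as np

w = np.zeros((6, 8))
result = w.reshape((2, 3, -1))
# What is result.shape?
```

(2, 3, 8)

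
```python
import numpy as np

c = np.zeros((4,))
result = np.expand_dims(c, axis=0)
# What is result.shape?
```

(1, 4)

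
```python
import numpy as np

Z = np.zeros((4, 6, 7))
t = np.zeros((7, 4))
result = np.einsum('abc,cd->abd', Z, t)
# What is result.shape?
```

(4, 6, 4)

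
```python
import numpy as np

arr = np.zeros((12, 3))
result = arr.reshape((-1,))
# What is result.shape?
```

(36,)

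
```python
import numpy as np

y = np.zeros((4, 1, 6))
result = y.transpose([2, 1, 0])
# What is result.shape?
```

(6, 1, 4)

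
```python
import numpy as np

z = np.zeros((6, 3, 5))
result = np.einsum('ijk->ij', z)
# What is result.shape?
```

(6, 3)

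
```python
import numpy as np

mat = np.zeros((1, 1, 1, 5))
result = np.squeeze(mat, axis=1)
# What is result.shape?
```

(1, 1, 5)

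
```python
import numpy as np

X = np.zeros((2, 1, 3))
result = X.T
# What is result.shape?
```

(3, 1, 2)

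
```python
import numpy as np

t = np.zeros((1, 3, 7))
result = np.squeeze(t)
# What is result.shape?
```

(3, 7)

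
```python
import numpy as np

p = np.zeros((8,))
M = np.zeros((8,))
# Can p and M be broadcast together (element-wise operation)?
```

Yes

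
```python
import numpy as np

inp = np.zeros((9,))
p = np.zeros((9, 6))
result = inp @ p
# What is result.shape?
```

(6,)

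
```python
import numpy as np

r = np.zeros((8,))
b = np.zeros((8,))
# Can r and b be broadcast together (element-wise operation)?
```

Yes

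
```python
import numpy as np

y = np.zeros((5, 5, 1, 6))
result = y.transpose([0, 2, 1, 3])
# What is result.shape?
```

(5, 1, 5, 6)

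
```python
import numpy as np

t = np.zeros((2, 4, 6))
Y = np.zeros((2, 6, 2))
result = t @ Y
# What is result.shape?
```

(2, 4, 2)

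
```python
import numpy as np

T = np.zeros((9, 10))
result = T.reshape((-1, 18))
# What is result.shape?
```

(5, 18)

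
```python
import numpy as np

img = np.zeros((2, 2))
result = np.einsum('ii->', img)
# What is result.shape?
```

()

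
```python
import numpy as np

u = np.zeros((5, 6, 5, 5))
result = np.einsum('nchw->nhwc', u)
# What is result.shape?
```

(5, 5, 5, 6)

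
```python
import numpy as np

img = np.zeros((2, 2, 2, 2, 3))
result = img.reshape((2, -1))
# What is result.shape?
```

(2, 24)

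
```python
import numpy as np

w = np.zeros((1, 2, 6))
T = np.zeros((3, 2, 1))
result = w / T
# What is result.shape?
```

(3, 2, 6)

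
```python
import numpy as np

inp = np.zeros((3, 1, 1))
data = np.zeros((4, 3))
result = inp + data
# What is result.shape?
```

(3, 4, 3)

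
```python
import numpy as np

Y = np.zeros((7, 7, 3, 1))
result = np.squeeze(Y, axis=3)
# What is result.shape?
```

(7, 7, 3)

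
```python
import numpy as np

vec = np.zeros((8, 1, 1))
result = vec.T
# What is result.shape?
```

(1, 1, 8)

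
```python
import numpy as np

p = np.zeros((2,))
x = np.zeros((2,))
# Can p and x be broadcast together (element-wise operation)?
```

Yes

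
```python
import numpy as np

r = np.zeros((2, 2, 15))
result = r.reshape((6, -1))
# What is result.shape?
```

(6, 10)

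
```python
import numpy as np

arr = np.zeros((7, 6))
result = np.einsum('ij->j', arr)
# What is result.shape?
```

(6,)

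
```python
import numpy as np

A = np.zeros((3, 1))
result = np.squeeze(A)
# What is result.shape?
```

(3,)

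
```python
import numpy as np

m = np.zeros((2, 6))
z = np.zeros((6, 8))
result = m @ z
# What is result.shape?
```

(2, 8)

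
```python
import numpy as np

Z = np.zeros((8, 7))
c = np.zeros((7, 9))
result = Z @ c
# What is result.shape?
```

(8, 9)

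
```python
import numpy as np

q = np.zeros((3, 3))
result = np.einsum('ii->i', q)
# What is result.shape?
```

(3,)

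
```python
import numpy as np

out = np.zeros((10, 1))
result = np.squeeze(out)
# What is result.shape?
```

(10,)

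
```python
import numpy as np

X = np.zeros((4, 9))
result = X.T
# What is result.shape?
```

(9, 4)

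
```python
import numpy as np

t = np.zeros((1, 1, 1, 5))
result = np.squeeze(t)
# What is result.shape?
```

(5,)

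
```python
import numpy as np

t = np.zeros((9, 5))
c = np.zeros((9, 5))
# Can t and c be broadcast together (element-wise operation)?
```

Yes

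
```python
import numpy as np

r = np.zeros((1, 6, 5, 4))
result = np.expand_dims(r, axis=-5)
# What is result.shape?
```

(1, 1, 6, 5, 4)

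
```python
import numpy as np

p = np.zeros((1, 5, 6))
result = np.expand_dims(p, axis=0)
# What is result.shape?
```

(1, 1, 5, 6)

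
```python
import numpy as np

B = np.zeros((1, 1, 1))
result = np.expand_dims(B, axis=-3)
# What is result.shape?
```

(1, 1, 1, 1)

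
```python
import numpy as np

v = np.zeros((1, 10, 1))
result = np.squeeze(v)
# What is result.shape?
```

(10,)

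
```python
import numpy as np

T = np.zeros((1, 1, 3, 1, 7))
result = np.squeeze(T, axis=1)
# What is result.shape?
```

(1, 3, 1, 7)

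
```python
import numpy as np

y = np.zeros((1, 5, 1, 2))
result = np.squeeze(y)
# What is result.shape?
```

(5, 2)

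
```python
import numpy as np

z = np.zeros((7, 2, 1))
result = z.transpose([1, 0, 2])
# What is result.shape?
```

(2, 7, 1)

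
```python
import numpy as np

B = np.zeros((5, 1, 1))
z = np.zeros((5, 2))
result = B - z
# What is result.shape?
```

(5, 5, 2)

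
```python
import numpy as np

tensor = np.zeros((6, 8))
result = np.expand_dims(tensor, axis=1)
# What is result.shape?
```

(6, 1, 8)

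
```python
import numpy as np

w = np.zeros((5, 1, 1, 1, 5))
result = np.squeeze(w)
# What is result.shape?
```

(5, 5)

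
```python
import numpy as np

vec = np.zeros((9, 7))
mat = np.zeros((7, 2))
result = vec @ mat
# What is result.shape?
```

(9, 2)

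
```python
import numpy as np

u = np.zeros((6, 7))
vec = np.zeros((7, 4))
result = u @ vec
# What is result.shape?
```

(6, 4)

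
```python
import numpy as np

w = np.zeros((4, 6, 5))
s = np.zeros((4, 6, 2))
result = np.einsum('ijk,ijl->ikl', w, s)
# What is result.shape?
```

(4, 5, 2)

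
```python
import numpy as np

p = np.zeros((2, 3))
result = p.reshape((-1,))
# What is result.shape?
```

(6,)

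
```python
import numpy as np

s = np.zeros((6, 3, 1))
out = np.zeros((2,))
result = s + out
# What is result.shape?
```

(6, 3, 2)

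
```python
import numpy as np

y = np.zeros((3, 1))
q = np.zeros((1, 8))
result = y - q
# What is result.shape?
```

(3, 8)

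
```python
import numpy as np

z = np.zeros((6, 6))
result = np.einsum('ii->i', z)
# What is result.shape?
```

(6,)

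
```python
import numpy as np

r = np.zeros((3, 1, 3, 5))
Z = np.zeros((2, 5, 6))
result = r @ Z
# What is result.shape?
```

(3, 2, 3, 6)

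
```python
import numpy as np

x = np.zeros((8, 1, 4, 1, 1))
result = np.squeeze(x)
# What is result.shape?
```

(8, 4)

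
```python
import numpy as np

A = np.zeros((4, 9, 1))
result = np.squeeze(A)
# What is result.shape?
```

(4, 9)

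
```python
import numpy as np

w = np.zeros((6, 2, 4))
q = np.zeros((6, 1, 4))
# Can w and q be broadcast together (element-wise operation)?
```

Yes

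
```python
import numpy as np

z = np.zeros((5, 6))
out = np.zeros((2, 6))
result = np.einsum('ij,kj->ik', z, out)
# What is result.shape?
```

(5, 2)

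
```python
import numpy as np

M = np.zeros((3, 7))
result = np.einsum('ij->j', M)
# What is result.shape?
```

(7,)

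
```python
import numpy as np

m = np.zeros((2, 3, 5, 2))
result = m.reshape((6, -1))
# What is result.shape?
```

(6, 10)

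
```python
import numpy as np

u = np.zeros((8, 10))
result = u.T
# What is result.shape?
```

(10, 8)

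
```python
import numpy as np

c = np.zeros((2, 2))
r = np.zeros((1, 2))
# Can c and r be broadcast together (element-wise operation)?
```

Yes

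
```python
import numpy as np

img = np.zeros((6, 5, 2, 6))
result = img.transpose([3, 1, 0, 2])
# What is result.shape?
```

(6, 5, 6, 2)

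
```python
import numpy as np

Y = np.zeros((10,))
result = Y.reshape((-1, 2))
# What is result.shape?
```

(5, 2)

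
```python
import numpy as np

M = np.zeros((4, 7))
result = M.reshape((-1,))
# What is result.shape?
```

(28,)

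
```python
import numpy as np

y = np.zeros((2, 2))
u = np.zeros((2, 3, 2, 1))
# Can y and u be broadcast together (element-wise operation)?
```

Yes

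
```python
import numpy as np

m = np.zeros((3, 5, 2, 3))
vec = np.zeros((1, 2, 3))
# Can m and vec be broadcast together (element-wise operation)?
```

Yes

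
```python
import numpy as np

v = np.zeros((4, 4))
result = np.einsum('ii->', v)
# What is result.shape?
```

()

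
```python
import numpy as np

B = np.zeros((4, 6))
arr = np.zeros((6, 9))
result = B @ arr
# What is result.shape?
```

(4, 9)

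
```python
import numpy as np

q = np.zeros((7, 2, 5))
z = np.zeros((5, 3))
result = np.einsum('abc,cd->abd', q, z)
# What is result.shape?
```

(7, 2, 3)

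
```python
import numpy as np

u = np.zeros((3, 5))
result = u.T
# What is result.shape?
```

(5, 3)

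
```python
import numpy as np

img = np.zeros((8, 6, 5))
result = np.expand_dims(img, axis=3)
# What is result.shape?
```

(8, 6, 5, 1)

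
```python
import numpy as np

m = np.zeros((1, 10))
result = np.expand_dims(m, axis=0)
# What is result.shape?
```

(1, 1, 10)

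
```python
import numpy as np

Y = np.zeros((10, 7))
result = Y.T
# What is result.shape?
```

(7, 10)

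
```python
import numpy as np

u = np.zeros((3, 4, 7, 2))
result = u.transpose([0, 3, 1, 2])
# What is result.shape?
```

(3, 2, 4, 7)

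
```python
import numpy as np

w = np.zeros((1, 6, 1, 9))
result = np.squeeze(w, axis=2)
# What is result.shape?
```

(1, 6, 9)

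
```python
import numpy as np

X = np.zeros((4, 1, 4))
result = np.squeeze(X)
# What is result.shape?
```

(4, 4)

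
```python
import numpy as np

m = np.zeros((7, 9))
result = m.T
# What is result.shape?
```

(9, 7)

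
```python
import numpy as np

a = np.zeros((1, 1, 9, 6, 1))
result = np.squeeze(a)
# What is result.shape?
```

(9, 6)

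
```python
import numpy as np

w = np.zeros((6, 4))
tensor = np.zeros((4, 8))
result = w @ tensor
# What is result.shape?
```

(6, 8)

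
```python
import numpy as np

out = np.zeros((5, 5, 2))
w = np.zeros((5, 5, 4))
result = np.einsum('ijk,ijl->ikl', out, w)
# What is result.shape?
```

(5, 2, 4)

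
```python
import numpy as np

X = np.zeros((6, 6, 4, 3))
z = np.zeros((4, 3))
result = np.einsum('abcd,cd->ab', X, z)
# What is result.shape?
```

(6, 6)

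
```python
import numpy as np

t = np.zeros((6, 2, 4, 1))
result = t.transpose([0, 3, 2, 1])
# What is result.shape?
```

(6, 1, 4, 2)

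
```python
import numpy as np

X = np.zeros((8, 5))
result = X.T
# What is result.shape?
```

(5, 8)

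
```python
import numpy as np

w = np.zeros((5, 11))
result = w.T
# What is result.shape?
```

(11, 5)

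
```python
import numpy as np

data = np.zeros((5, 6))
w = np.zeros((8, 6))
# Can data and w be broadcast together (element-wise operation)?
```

No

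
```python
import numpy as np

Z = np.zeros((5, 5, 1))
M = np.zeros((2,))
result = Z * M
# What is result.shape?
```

(5, 5, 2)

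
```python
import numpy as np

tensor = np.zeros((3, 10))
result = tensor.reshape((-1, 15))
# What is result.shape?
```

(2, 15)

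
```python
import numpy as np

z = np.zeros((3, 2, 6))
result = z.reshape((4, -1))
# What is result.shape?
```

(4, 9)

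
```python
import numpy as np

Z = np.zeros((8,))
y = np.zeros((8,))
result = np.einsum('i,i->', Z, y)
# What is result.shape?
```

()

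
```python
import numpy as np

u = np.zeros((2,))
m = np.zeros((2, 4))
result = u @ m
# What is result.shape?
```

(4,)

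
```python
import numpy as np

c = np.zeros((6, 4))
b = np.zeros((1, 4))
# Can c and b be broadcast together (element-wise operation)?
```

Yes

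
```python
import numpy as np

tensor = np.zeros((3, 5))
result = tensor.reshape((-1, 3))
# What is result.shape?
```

(5, 3)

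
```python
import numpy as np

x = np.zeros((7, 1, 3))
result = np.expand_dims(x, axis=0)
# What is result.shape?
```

(1, 7, 1, 3)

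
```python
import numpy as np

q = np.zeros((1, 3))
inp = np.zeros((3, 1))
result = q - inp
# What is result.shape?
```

(3, 3)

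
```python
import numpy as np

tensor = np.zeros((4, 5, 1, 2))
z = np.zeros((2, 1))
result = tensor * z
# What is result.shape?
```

(4, 5, 2, 2)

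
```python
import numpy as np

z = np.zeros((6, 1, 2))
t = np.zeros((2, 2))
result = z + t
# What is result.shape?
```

(6, 2, 2)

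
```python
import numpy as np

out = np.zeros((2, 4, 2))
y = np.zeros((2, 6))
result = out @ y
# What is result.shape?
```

(2, 4, 6)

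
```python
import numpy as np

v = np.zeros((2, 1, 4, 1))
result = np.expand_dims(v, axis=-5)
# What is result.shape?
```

(1, 2, 1, 4, 1)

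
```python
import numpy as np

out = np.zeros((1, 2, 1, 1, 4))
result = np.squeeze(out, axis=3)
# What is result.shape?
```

(1, 2, 1, 4)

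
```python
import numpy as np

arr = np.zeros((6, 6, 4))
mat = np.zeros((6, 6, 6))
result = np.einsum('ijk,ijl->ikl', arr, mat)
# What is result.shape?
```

(6, 4, 6)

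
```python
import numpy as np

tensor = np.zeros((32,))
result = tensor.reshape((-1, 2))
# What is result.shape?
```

(16, 2)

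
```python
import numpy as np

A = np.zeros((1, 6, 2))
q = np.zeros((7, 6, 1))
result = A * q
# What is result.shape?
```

(7, 6, 2)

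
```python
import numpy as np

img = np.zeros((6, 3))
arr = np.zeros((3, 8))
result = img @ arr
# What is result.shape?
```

(6, 8)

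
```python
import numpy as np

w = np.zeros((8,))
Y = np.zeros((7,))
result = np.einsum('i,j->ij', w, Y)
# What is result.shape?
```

(8, 7)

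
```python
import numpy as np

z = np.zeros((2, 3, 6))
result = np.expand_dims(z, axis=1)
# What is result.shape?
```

(2, 1, 3, 6)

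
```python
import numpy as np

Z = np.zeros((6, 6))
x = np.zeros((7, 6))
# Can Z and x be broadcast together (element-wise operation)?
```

No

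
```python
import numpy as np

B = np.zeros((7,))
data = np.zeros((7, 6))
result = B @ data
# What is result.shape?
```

(6,)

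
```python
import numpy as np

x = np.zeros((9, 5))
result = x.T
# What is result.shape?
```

(5, 9)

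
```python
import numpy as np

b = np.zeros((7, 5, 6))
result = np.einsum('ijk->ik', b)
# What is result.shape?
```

(7, 6)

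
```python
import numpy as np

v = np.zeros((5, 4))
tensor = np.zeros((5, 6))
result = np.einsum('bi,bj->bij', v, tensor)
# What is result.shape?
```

(5, 4, 6)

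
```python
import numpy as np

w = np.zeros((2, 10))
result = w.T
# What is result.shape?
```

(10, 2)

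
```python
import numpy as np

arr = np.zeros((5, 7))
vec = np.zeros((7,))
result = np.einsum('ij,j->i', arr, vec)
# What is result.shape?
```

(5,)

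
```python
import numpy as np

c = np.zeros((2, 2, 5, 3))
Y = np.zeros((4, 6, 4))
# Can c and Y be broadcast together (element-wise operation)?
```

No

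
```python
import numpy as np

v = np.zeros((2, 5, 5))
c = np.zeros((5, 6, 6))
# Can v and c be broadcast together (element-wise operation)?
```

No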